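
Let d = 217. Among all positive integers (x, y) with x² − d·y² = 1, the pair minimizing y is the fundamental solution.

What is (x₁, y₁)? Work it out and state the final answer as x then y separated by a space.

d=217: √d = [14; 1,2,1,2,1,…,2,1,28] (ℓ=16, even), read p_15/q_15
k=0  a_k=14  p_k/q_k = 14/1
k=1  a_k=1  p_k/q_k = 15/1
k=2  a_k=2  p_k/q_k = 44/3
k=3  a_k=1  p_k/q_k = 59/4
k=4  a_k=2  p_k/q_k = 162/11
k=5  a_k=1  p_k/q_k = 221/15
k=6  a_k=1  p_k/q_k = 383/26
k=7  a_k=9  p_k/q_k = 3668/249
k=8  a_k=4  p_k/q_k = 15055/1022
k=9  a_k=9  p_k/q_k = 139163/9447
k=10  a_k=1  p_k/q_k = 154218/10469
k=11  a_k=1  p_k/q_k = 293381/19916
k=12  a_k=2  p_k/q_k = 740980/50301
k=13  a_k=1  p_k/q_k = 1034361/70217
k=14  a_k=2  p_k/q_k = 2809702/190735
k=15  a_k=1  p_k/q_k = 3844063/260952
fundamental: x₁=3844063, y₁=260952  (since 14776820347969 − 217·68095946304 = 1)

3844063 260952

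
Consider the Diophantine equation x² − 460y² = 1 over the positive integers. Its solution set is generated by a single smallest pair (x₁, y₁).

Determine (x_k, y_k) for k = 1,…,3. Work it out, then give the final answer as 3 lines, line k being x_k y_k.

2535751 118230
12860066268001 599603681460
65219851798297071751 3040891269731634690

d=460: √d = [21; 2,4,3,1,2,10,2,1,3,4,2,42] (ℓ=12, even), read p_11/q_11
step 0: (21, 1)  from 21·(1,0) + (0,1)
…
step 2: (193, 9)  from 4·(43,2) + (21,1)
step 3: (622, 29)  from 3·(193,9) + (43,2)
step 4: (815, 38)  from 1·(622,29) + (193,9)
step 5: (2252, 105)  from 2·(815,38) + (622,29)
step 6: (23335, 1088)  from 10·(2252,105) + (815,38)
step 7: (48922, 2281)  from 2·(23335,1088) + (2252,105)
…
step 9: (265693, 12388)  from 3·(72257,3369) + (48922,2281)
step 10: (1135029, 52921)  from 4·(265693,12388) + (72257,3369)
step 11: (2535751, 118230)  from 2·(1135029,52921) + (265693,12388)
fundamental: x₁=2535751, y₁=118230  (since 6430033134001 − 460·13978332900 = 1)
(x_2, y_2) = (2535751·2535751 + 460·118230·118230, 2535751·118230 + 118230·2535751) = (12860066268001, 599603681460)
(x_3, y_3) = (2535751·12860066268001 + 460·118230·599603681460, 2535751·599603681460 + 118230·12860066268001) = (65219851798297071751, 3040891269731634690)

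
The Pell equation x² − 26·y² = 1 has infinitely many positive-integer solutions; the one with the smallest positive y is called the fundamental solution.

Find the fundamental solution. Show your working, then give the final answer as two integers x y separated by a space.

√26 = [5; 10, …], period ℓ=1 (odd) → k=1
step 0: (5, 1)  from 5·(1,0) + (0,1)
step 1: (51, 10)  from 10·(5,1) + (1,0)
→ (51, 10).  Check: 51²=2601, 26·10²=2600, difference 1.

51 10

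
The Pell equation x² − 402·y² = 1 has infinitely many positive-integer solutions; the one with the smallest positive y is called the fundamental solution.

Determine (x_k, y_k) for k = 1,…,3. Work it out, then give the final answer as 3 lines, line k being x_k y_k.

401 20
321601 16040
257923601 12864060

[20; 20,40] for √402; ℓ=2 ⇒ convergent index 1
step 0: (20, 1)  from 20·(1,0) + (0,1)
step 1: (401, 20)  from 20·(20,1) + (1,0)
fundamental: x₁=401, y₁=20  (since 160801 − 402·400 = 1)
(x_2, y_2) = (401·401 + 402·20·20, 401·20 + 20·401) = (321601, 16040)
(x_3, y_3) = (401·321601 + 402·20·16040, 401·16040 + 20·321601) = (257923601, 12864060)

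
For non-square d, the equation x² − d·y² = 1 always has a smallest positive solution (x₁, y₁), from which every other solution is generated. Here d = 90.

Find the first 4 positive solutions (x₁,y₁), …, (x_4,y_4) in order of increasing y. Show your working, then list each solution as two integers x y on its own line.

[9; 2,18] for √90; ℓ=2 ⇒ convergent index 1
step 0: (9, 1)  from 9·(1,0) + (0,1)
step 1: (19, 2)  from 2·(9,1) + (1,0)
(x₁, y₁) = (19, 2);  19² − 90·2² = 1 ✓
k=2:  x_2 = 19·19+90·2·2 = 721,  y_2 = 19·2+2·19 = 76
k=3:  x_3 = 19·721+90·2·76 = 27379,  y_3 = 19·76+2·721 = 2886
k=4:  x_4 = 19·27379+90·2·2886 = 1039681,  y_4 = 19·2886+2·27379 = 109592

19 2
721 76
27379 2886
1039681 109592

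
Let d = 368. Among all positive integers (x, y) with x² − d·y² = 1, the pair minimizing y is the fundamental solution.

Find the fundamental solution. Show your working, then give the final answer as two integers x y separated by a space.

[19; 5,2,5,38] for √368; ℓ=4 ⇒ convergent index 3
i=0: a=19 ⇒ p=19, q=1
…
i=2: a=2 ⇒ p=211, q=11
i=3: a=5 ⇒ p=1151, q=60
→ (1151, 60).  Check: 1151²=1324801, 368·60²=1324800, difference 1.

1151 60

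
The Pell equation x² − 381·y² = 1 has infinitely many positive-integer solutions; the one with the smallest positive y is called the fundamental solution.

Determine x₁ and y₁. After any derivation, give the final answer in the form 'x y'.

√381 = [19; 1,1,12,1,1,38, …], period ℓ=6 (even) → k=5
step 0: (19, 1)  from 19·(1,0) + (0,1)
step 1: (20, 1)  from 1·(19,1) + (1,0)
step 2: (39, 2)  from 1·(20,1) + (19,1)
step 3: (488, 25)  from 12·(39,2) + (20,1)
step 4: (527, 27)  from 1·(488,25) + (39,2)
step 5: (1015, 52)  from 1·(527,27) + (488,25)
fundamental: x₁=1015, y₁=52  (since 1030225 − 381·2704 = 1)

1015 52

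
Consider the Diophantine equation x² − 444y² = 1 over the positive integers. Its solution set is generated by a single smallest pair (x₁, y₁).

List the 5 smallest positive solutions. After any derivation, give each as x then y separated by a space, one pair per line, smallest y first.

√444 → a₀=21, period (14,42); ℓ=2 even so k=1
step 0: (21, 1)  from 21·(1,0) + (0,1)
step 1: (295, 14)  from 14·(21,1) + (1,0)
fundamental: x₁=295, y₁=14  (since 87025 − 444·196 = 1)
(295+14√444)^2 = 174049 + 8260√444
(295+14√444)^3 = 102688615 + 4873386√444
(295+14√444)^4 = 60586108801 + 2875289480√444
(295+14√444)^5 = 35745701503975 + 1696415919814√444

295 14
174049 8260
102688615 4873386
60586108801 2875289480
35745701503975 1696415919814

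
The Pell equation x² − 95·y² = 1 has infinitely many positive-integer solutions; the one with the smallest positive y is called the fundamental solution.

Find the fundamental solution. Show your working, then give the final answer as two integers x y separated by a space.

39 4

√95 → a₀=9, period (1,2,1,18); ℓ=4 even so k=3
i=0: a=9 ⇒ p=9, q=1
…
i=2: a=2 ⇒ p=29, q=3
i=3: a=1 ⇒ p=39, q=4
(x₁, y₁) = (39, 4);  39² − 95·4² = 1 ✓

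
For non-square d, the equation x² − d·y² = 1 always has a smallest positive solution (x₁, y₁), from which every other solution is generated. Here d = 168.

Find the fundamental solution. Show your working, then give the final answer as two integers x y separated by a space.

√168 = [12; 1,24, …], period ℓ=2 (even) → k=1
a_0=12:  p_0=12·1+0=12,  q_0=12·0+1=1
a_1=1:  p_1=1·12+1=13,  q_1=1·1+0=1
(x₁, y₁) = (13, 1);  13² − 168·1² = 1 ✓

13 1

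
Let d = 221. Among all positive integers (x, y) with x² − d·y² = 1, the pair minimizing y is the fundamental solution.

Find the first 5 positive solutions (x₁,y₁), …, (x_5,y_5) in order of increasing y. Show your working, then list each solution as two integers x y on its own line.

√221 = [14; 1,6,2,6,1,28, …], period ℓ=6 (even) → k=5
k=0  a_k=14  p_k/q_k = 14/1
…
k=4  a_k=6  p_k/q_k = 1442/97
k=5  a_k=1  p_k/q_k = 1665/112
fundamental: x₁=1665, y₁=112  (since 2772225 − 221·12544 = 1)
k=2:  x_2 = 1665·1665+221·112·112 = 5544449,  y_2 = 1665·112+112·1665 = 372960
k=3:  x_3 = 1665·5544449+221·112·372960 = 18463013505,  y_3 = 1665·372960+112·5544449 = 1241956688
k=4:  x_4 = 1665·18463013505+221·112·1241956688 = 61481829427201,  y_4 = 1665·1241956688+112·18463013505 = 4135715398080
k=5:  x_5 = 1665·61481829427201+221·112·4135715398080 = 204734473529565825,  y_5 = 1665·4135715398080+112·61481829427201 = 13771931033649712

1665 112
5544449 372960
18463013505 1241956688
61481829427201 4135715398080
204734473529565825 13771931033649712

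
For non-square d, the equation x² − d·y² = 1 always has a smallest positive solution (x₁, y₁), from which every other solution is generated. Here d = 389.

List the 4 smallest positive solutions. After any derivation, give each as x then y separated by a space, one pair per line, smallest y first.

3287049 166660
21609382256801 1095639172680
142062196675667653449 7202839293837075980
933930803041091759821507201 47352171395934637886793360

[19; 1,2,1,1,1,1,2,1,38] for √389; ℓ=9 ⇒ convergent index 17
step 0: (19, 1)  from 19·(1,0) + (0,1)
step 1: (20, 1)  from 1·(19,1) + (1,0)
…
step 3: (79, 4)  from 1·(59,3) + (20,1)
step 4: (138, 7)  from 1·(79,4) + (59,3)
…
step 6: (355, 18)  from 1·(217,11) + (138,7)
step 7: (927, 47)  from 2·(355,18) + (217,11)
step 8: (1282, 65)  from 1·(927,47) + (355,18)
…
step 11: (151493, 7681)  from 2·(50925,2582) + (49643,2517)
…
step 16: (2376809, 120509)  from 2·(910240,46151) + (556329,28207)
step 17: (3287049, 166660)  from 1·(2376809,120509) + (910240,46151)
→ (3287049, 166660).  Check: 3287049²=10804691128401, 389·166660²=10804691128400, difference 1.
(3287049+166660√389)^2 = 21609382256801 + 1095639172680√389
(3287049+166660√389)^3 = 142062196675667653449 + 7202839293837075980√389
(3287049+166660√389)^4 = 933930803041091759821507201 + 47352171395934637886793360√389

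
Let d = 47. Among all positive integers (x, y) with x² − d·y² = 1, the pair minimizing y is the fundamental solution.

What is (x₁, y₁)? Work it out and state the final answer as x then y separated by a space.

48 7

[6; 1,5,1,12] for √47; ℓ=4 ⇒ convergent index 3
i=0: a=6 ⇒ p=6, q=1
…
i=2: a=5 ⇒ p=41, q=6
i=3: a=1 ⇒ p=48, q=7
fundamental: x₁=48, y₁=7  (since 2304 − 47·49 = 1)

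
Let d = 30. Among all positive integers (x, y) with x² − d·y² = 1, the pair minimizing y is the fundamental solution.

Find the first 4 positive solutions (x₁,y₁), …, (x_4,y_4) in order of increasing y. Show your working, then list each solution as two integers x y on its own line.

11 2
241 44
5291 966
116161 21208

√30 = [5; 2,10, …], period ℓ=2 (even) → k=1
step 0: (5, 1)  from 5·(1,0) + (0,1)
step 1: (11, 2)  from 2·(5,1) + (1,0)
→ (11, 2).  Check: 11²=121, 30·2²=120, difference 1.
(x_2, y_2) = (11·11 + 30·2·2, 11·2 + 2·11) = (241, 44)
(x_3, y_3) = (11·241 + 30·2·44, 11·44 + 2·241) = (5291, 966)
(x_4, y_4) = (11·5291 + 30·2·966, 11·966 + 2·5291) = (116161, 21208)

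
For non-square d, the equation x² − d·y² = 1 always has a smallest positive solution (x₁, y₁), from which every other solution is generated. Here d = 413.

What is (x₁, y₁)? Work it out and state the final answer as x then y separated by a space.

√413 → a₀=20, period (3,9,1,4,1,9,3,40); ℓ=8 even so k=7
k=0  a_k=20  p_k/q_k = 20/1
k=1  a_k=3  p_k/q_k = 61/3
…
k=6  a_k=9  p_k/q_k = 36560/1799
k=7  a_k=3  p_k/q_k = 113399/5580
fundamental: x₁=113399, y₁=5580  (since 12859333201 − 413·31136400 = 1)

113399 5580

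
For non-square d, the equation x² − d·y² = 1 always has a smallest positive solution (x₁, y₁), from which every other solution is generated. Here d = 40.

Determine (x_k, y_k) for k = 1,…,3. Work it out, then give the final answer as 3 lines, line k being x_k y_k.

d=40: √d = [6; 3,12] (ℓ=2, even), read p_1/q_1
i=0: a=6 ⇒ p=6, q=1
i=1: a=3 ⇒ p=19, q=3
fundamental: x₁=19, y₁=3  (since 361 − 40·9 = 1)
(x_2, y_2) = (19·19 + 40·3·3, 19·3 + 3·19) = (721, 114)
(x_3, y_3) = (19·721 + 40·3·114, 19·114 + 3·721) = (27379, 4329)

19 3
721 114
27379 4329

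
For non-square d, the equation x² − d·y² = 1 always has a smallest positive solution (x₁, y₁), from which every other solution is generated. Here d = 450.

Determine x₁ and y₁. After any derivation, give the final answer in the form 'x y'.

19601 924

√450 → a₀=21, period (4,1,2,4,2,1,4,42); ℓ=8 even so k=7
i=0: a=21 ⇒ p=21, q=1
i=1: a=4 ⇒ p=85, q=4
i=2: a=1 ⇒ p=106, q=5
…
i=4: a=4 ⇒ p=1294, q=61
i=5: a=2 ⇒ p=2885, q=136
i=6: a=1 ⇒ p=4179, q=197
i=7: a=4 ⇒ p=19601, q=924
→ (19601, 924).  Check: 19601²=384199201, 450·924²=384199200, difference 1.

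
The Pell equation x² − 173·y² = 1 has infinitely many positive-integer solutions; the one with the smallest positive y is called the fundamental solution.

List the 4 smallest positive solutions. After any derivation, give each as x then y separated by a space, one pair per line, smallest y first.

d=173: √d = [13; 6,1,1,6,26] (ℓ=5, odd), read p_9/q_9
i=0: a=13 ⇒ p=13, q=1
i=1: a=6 ⇒ p=79, q=6
…
i=3: a=1 ⇒ p=171, q=13
i=4: a=6 ⇒ p=1118, q=85
…
i=6: a=6 ⇒ p=176552, q=13423
i=7: a=1 ⇒ p=205791, q=15646
i=8: a=1 ⇒ p=382343, q=29069
i=9: a=6 ⇒ p=2499849, q=190060
→ (2499849, 190060).  Check: 2499849²=6249245022801, 173·190060²=6249245022800, difference 1.
n=2: (2499849,190060)∘(2499849,190060) = (2499849·2499849+173·190060·190060, 2499849·190060+190060·2499849) = (12498490045601,950242601880)
n=3: (12498490045601,950242601880)∘(2499849,190060) = (2499849·12498490045601+173·190060·950242601880, 2499849·950242601880+190060·12498490045601) = (62488675684008728649,4750926036134042180)
n=4: (62488675684008728649,4750926036134042180)∘(2499849,190060) = (2499849·62488675684008728649+173·190060·4750926036134042180, 2499849·4750926036134042180+190060·62488675684008728649) = (312424506839974574118902401,23753195401006348176659760)

2499849 190060
12498490045601 950242601880
62488675684008728649 4750926036134042180
312424506839974574118902401 23753195401006348176659760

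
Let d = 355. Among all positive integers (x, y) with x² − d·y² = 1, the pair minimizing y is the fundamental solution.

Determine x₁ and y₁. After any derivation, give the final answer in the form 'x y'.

954809 50676

[18; 1,5,3,3,1,6,1,3,3,5,1,36] for √355; ℓ=12 ⇒ convergent index 11
a_0=18:  p_0=18·1+0=18,  q_0=18·0+1=1
…
a_4=3:  p_4=3·358+113=1187,  q_4=3·19+6=63
…
a_7=1:  p_7=1·10457+1545=12002,  q_7=1·555+82=637
a_8=3:  p_8=3·12002+10457=46463,  q_8=3·637+555=2466
a_9=3:  p_9=3·46463+12002=151391,  q_9=3·2466+637=8035
a_10=5:  p_10=5·151391+46463=803418,  q_10=5·8035+2466=42641
a_11=1:  p_11=1·803418+151391=954809,  q_11=1·42641+8035=50676
→ (954809, 50676).  Check: 954809²=911660226481, 355·50676²=911660226480, difference 1.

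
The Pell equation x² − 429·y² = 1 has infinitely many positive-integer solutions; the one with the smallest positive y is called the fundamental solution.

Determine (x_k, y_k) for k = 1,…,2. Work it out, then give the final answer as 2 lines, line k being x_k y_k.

[20; 1,2,2,9,1,12,1,9,2,2,1,40] for √429; ℓ=12 ⇒ convergent index 11
i=0: a=20 ⇒ p=20, q=1
…
i=5: a=1 ⇒ p=1512, q=73
i=6: a=12 ⇒ p=19511, q=942
i=7: a=1 ⇒ p=21023, q=1015
i=8: a=9 ⇒ p=208718, q=10077
i=9: a=2 ⇒ p=438459, q=21169
i=10: a=2 ⇒ p=1085636, q=52415
i=11: a=1 ⇒ p=1524095, q=73584
fundamental: x₁=1524095, y₁=73584  (since 2322865569025 − 429·5414605056 = 1)
n=2: (1524095,73584)∘(1524095,73584) = (1524095·1524095+429·73584·73584, 1524095·73584+73584·1524095) = (4645731138049,224298012960)

1524095 73584
4645731138049 224298012960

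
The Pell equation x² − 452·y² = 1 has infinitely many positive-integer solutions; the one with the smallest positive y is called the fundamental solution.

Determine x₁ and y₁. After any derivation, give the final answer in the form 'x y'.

[21; 3,1,5,3,10,3,5,1,3,42] for √452; ℓ=10 ⇒ convergent index 9
step 0: (21, 1)  from 21·(1,0) + (0,1)
step 1: (64, 3)  from 3·(21,1) + (1,0)
step 2: (85, 4)  from 1·(64,3) + (21,1)
step 3: (489, 23)  from 5·(85,4) + (64,3)
step 4: (1552, 73)  from 3·(489,23) + (85,4)
step 5: (16009, 753)  from 10·(1552,73) + (489,23)
step 6: (49579, 2332)  from 3·(16009,753) + (1552,73)
step 7: (263904, 12413)  from 5·(49579,2332) + (16009,753)
step 8: (313483, 14745)  from 1·(263904,12413) + (49579,2332)
step 9: (1204353, 56648)  from 3·(313483,14745) + (263904,12413)
→ (1204353, 56648).  Check: 1204353²=1450466148609, 452·56648²=1450466148608, difference 1.

1204353 56648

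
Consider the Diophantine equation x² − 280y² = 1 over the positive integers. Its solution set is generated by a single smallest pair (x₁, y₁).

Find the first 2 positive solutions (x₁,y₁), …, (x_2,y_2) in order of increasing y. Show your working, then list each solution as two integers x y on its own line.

251 15
126001 7530

√280 = [16; 1,2,1,2,1,32, …], period ℓ=6 (even) → k=5
a_0=16:  p_0=16·1+0=16,  q_0=16·0+1=1
a_1=1:  p_1=1·16+1=17,  q_1=1·1+0=1
…
a_3=1:  p_3=1·50+17=67,  q_3=1·3+1=4
a_4=2:  p_4=2·67+50=184,  q_4=2·4+3=11
a_5=1:  p_5=1·184+67=251,  q_5=1·11+4=15
fundamental: x₁=251, y₁=15  (since 63001 − 280·225 = 1)
k=2:  x_2 = 251·251+280·15·15 = 126001,  y_2 = 251·15+15·251 = 7530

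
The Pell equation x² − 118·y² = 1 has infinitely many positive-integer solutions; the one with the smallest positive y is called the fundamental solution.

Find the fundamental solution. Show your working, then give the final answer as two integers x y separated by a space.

√118 → a₀=10, period (1,6,3,2,10,2,3,6,1,20); ℓ=10 even so k=9
k=0  a_k=10  p_k/q_k = 10/1
k=1  a_k=1  p_k/q_k = 11/1
k=2  a_k=6  p_k/q_k = 76/7
k=3  a_k=3  p_k/q_k = 239/22
k=4  a_k=2  p_k/q_k = 554/51
…
k=8  a_k=6  p_k/q_k = 264802/24377
k=9  a_k=1  p_k/q_k = 306917/28254
fundamental: x₁=306917, y₁=28254  (since 94198044889 − 118·798288516 = 1)

306917 28254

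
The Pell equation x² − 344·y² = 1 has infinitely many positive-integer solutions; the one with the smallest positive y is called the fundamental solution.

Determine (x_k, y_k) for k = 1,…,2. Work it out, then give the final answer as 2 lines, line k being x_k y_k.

[18; 1,1,4,1,3,1,4,1,1,36] for √344; ℓ=10 ⇒ convergent index 9
k=0  a_k=18  p_k/q_k = 18/1
k=1  a_k=1  p_k/q_k = 19/1
k=2  a_k=1  p_k/q_k = 37/2
k=3  a_k=4  p_k/q_k = 167/9
…
k=5  a_k=3  p_k/q_k = 779/42
k=6  a_k=1  p_k/q_k = 983/53
k=7  a_k=4  p_k/q_k = 4711/254
k=8  a_k=1  p_k/q_k = 5694/307
k=9  a_k=1  p_k/q_k = 10405/561
(x₁, y₁) = (10405, 561);  10405² − 344·561² = 1 ✓
(10405+561√344)^2 = 216528049 + 11674410√344

10405 561
216528049 11674410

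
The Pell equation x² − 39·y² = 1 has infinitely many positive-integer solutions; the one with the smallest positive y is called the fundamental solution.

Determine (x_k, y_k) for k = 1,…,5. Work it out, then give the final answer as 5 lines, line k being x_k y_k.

√39 = [6; 4,12, …], period ℓ=2 (even) → k=1
k=0  a_k=6  p_k/q_k = 6/1
k=1  a_k=4  p_k/q_k = 25/4
(x₁, y₁) = (25, 4);  25² − 39·4² = 1 ✓
(x_2, y_2) = (25·25 + 39·4·4, 25·4 + 4·25) = (1249, 200)
(x_3, y_3) = (25·1249 + 39·4·200, 25·200 + 4·1249) = (62425, 9996)
(x_4, y_4) = (25·62425 + 39·4·9996, 25·9996 + 4·62425) = (3120001, 499600)
(x_5, y_5) = (25·3120001 + 39·4·499600, 25·499600 + 4·3120001) = (155937625, 24970004)

25 4
1249 200
62425 9996
3120001 499600
155937625 24970004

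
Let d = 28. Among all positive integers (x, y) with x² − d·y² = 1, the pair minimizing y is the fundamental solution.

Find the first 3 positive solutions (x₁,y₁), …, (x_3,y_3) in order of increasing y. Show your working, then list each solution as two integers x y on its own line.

√28 → a₀=5, period (3,2,3,10); ℓ=4 even so k=3
step 0: (5, 1)  from 5·(1,0) + (0,1)
step 1: (16, 3)  from 3·(5,1) + (1,0)
step 2: (37, 7)  from 2·(16,3) + (5,1)
step 3: (127, 24)  from 3·(37,7) + (16,3)
→ (127, 24).  Check: 127²=16129, 28·24²=16128, difference 1.
n=2: (127,24)∘(127,24) = (127·127+28·24·24, 127·24+24·127) = (32257,6096)
n=3: (32257,6096)∘(127,24) = (127·32257+28·24·6096, 127·6096+24·32257) = (8193151,1548360)

127 24
32257 6096
8193151 1548360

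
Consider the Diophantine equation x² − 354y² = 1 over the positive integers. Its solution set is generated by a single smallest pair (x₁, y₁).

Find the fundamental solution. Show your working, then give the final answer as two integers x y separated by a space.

d=354: √d = [18; 1,4,2,2,18,2,2,4,1,36] (ℓ=10, even), read p_9/q_9
k=0  a_k=18  p_k/q_k = 18/1
k=1  a_k=1  p_k/q_k = 19/1
…
k=3  a_k=2  p_k/q_k = 207/11
k=4  a_k=2  p_k/q_k = 508/27
k=5  a_k=18  p_k/q_k = 9351/497
…
k=7  a_k=2  p_k/q_k = 47771/2539
k=8  a_k=4  p_k/q_k = 210294/11177
k=9  a_k=1  p_k/q_k = 258065/13716
→ (258065, 13716).  Check: 258065²=66597544225, 354·13716²=66597544224, difference 1.

258065 13716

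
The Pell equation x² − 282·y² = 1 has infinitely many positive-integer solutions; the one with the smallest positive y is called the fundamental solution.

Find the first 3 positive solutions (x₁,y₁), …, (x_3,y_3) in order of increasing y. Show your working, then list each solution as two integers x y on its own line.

[16; 1,3,1,4,1,3,1,32] for √282; ℓ=8 ⇒ convergent index 7
step 0: (16, 1)  from 16·(1,0) + (0,1)
step 1: (17, 1)  from 1·(16,1) + (1,0)
step 2: (67, 4)  from 3·(17,1) + (16,1)
step 3: (84, 5)  from 1·(67,4) + (17,1)
step 4: (403, 24)  from 4·(84,5) + (67,4)
step 5: (487, 29)  from 1·(403,24) + (84,5)
step 6: (1864, 111)  from 3·(487,29) + (403,24)
step 7: (2351, 140)  from 1·(1864,111) + (487,29)
→ (2351, 140).  Check: 2351²=5527201, 282·140²=5527200, difference 1.
(x_2, y_2) = (2351·2351 + 282·140·140, 2351·140 + 140·2351) = (11054401, 658280)
(x_3, y_3) = (2351·11054401 + 282·140·658280, 2351·658280 + 140·11054401) = (51977791151, 3095232420)

2351 140
11054401 658280
51977791151 3095232420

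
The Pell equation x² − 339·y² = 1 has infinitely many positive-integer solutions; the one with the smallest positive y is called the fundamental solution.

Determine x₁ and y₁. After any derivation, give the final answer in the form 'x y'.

√339 → a₀=18, period (2,2,2,1,17,1,2,2,2,36); ℓ=10 even so k=9
i=0: a=18 ⇒ p=18, q=1
…
i=3: a=2 ⇒ p=221, q=12
i=4: a=1 ⇒ p=313, q=17
i=5: a=17 ⇒ p=5542, q=301
i=6: a=1 ⇒ p=5855, q=318
…
i=8: a=2 ⇒ p=40359, q=2192
i=9: a=2 ⇒ p=97970, q=5321
fundamental: x₁=97970, y₁=5321  (since 9598120900 − 339·28313041 = 1)

97970 5321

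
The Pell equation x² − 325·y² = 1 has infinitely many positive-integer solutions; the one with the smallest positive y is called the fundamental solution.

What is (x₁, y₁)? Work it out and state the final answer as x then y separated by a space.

[18; 36] for √325; ℓ=1 ⇒ convergent index 1
a_0=18:  p_0=18·1+0=18,  q_0=18·0+1=1
a_1=36:  p_1=36·18+1=649,  q_1=36·1+0=36
fundamental: x₁=649, y₁=36  (since 421201 − 325·1296 = 1)

649 36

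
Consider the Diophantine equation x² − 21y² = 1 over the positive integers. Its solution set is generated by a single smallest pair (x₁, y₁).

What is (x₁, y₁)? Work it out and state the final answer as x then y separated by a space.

√21 → a₀=4, period (1,1,2,1,1,8); ℓ=6 even so k=5
a_0=4:  p_0=4·1+0=4,  q_0=4·0+1=1
…
a_2=1:  p_2=1·5+4=9,  q_2=1·1+1=2
…
a_4=1:  p_4=1·23+9=32,  q_4=1·5+2=7
a_5=1:  p_5=1·32+23=55,  q_5=1·7+5=12
(x₁, y₁) = (55, 12);  55² − 21·12² = 1 ✓

55 12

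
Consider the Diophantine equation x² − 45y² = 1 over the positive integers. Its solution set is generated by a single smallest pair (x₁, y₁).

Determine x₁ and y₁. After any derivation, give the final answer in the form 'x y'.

√45 = [6; 1,2,2,2,1,12, …], period ℓ=6 (even) → k=5
i=0: a=6 ⇒ p=6, q=1
…
i=2: a=2 ⇒ p=20, q=3
…
i=4: a=2 ⇒ p=114, q=17
i=5: a=1 ⇒ p=161, q=24
(x₁, y₁) = (161, 24);  161² − 45·24² = 1 ✓

161 24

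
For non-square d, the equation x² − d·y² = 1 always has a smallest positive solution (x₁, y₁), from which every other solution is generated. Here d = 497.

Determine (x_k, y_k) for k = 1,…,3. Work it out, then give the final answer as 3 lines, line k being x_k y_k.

[22; 3,2,2,5,6,5,2,2,3,44] for √497; ℓ=10 ⇒ convergent index 9
i=0: a=22 ⇒ p=22, q=1
…
i=2: a=2 ⇒ p=156, q=7
…
i=8: a=2 ⇒ p=352750, q=15823
i=9: a=3 ⇒ p=1201887, q=53912
(x₁, y₁) = (1201887, 53912);  1201887² − 497·53912² = 1 ✓
n=2: (1201887,53912)∘(1201887,53912) = (1201887·1201887+497·53912·53912, 1201887·53912+53912·1201887) = (2889064721537,129592263888)
n=3: (2889064721537,129592263888)∘(1201887,53912) = (1201887·2889064721537+497·53912·129592263888, 1201887·129592263888+53912·2889064721537) = (6944658661946678751,311510514535059400)

1201887 53912
2889064721537 129592263888
6944658661946678751 311510514535059400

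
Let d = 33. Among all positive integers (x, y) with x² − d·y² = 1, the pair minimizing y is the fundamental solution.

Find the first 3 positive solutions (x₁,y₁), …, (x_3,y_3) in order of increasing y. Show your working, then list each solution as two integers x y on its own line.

[5; 1,2,1,10] for √33; ℓ=4 ⇒ convergent index 3
k=0  a_k=5  p_k/q_k = 5/1
k=1  a_k=1  p_k/q_k = 6/1
k=2  a_k=2  p_k/q_k = 17/3
k=3  a_k=1  p_k/q_k = 23/4
→ (23, 4).  Check: 23²=529, 33·4²=528, difference 1.
(x_2, y_2) = (23·23 + 33·4·4, 23·4 + 4·23) = (1057, 184)
(x_3, y_3) = (23·1057 + 33·4·184, 23·184 + 4·1057) = (48599, 8460)

23 4
1057 184
48599 8460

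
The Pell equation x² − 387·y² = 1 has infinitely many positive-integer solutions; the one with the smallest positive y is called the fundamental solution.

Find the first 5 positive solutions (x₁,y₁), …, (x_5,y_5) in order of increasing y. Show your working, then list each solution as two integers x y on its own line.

[19; 1,2,19,2,1,38] for √387; ℓ=6 ⇒ convergent index 5
k=0  a_k=19  p_k/q_k = 19/1
k=1  a_k=1  p_k/q_k = 20/1
…
k=4  a_k=2  p_k/q_k = 2341/119
k=5  a_k=1  p_k/q_k = 3482/177
fundamental: x₁=3482, y₁=177  (since 12124324 − 387·31329 = 1)
n=2: (3482,177)∘(3482,177) = (3482·3482+387·177·177, 3482·177+177·3482) = (24248647,1232628)
n=3: (24248647,1232628)∘(3482,177) = (3482·24248647+387·177·1232628, 3482·1232628+177·24248647) = (168867574226,8584021215)
n=4: (168867574226,8584021215)∘(3482,177) = (3482·168867574226+387·177·8584021215, 3482·8584021215+177·168867574226) = (1175993762661217,59779122508632)
n=5: (1175993762661217,59779122508632)∘(3482,177) = (3482·1175993762661217+387·177·59779122508632, 3482·59779122508632+177·1175993762661217) = (8189620394305140962,416301800566092033)

3482 177
24248647 1232628
168867574226 8584021215
1175993762661217 59779122508632
8189620394305140962 416301800566092033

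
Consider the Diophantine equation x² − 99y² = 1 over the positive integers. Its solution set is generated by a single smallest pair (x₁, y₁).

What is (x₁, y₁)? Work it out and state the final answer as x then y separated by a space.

10 1

√99 = [9; 1,18, …], period ℓ=2 (even) → k=1
a_0=9:  p_0=9·1+0=9,  q_0=9·0+1=1
a_1=1:  p_1=1·9+1=10,  q_1=1·1+0=1
(x₁, y₁) = (10, 1);  10² − 99·1² = 1 ✓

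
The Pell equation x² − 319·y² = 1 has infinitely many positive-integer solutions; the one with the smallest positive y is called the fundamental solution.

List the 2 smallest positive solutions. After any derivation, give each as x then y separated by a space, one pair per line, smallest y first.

√319 = [17; 1,6,5,1,4,…,6,1,34, …], period ℓ=14 (even) → k=13
step 0: (17, 1)  from 17·(1,0) + (0,1)
…
step 2: (125, 7)  from 6·(18,1) + (17,1)
…
step 4: (768, 43)  from 1·(643,36) + (125,7)
step 5: (3715, 208)  from 4·(768,43) + (643,36)
…
step 7: (15628, 875)  from 1·(11913,667) + (3715,208)
…
step 9: (250816, 14043)  from 4·(58797,3292) + (15628,875)
…
step 12: (11102899, 621643)  from 6·(1798881,100718) + (309613,17335)
step 13: (12901780, 722361)  from 1·(11102899,621643) + (1798881,100718)
fundamental: x₁=12901780, y₁=722361  (since 166455927168400 − 319·521805414321 = 1)
(12901780+722361√319)^2 = 332911854336799 + 18639485405160√319

12901780 722361
332911854336799 18639485405160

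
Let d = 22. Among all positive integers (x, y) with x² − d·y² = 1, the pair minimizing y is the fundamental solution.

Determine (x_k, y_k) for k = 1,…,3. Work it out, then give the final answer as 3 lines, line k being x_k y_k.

197 42
77617 16548
30580901 6519870

√22 = [4; 1,2,4,2,1,8, …], period ℓ=6 (even) → k=5
k=0  a_k=4  p_k/q_k = 4/1
k=1  a_k=1  p_k/q_k = 5/1
k=2  a_k=2  p_k/q_k = 14/3
k=3  a_k=4  p_k/q_k = 61/13
k=4  a_k=2  p_k/q_k = 136/29
k=5  a_k=1  p_k/q_k = 197/42
→ (197, 42).  Check: 197²=38809, 22·42²=38808, difference 1.
(197+42√22)^2 = 77617 + 16548√22
(197+42√22)^3 = 30580901 + 6519870√22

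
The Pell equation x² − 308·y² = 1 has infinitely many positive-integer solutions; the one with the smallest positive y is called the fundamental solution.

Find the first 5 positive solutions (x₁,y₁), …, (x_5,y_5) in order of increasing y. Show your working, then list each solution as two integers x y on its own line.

[17; 1,1,4,1,1,34] for √308; ℓ=6 ⇒ convergent index 5
a_0=17:  p_0=17·1+0=17,  q_0=17·0+1=1
a_1=1:  p_1=1·17+1=18,  q_1=1·1+0=1
a_2=1:  p_2=1·18+17=35,  q_2=1·1+1=2
…
a_4=1:  p_4=1·158+35=193,  q_4=1·9+2=11
a_5=1:  p_5=1·193+158=351,  q_5=1·11+9=20
(x₁, y₁) = (351, 20);  351² − 308·20² = 1 ✓
(x_2, y_2) = (351·351 + 308·20·20, 351·20 + 20·351) = (246401, 14040)
(x_3, y_3) = (351·246401 + 308·20·14040, 351·14040 + 20·246401) = (172973151, 9856060)
(x_4, y_4) = (351·172973151 + 308·20·9856060, 351·9856060 + 20·172973151) = (121426905601, 6918940080)
(x_5, y_5) = (351·121426905601 + 308·20·6918940080, 351·6918940080 + 20·121426905601) = (85241514758751, 4857086080100)

351 20
246401 14040
172973151 9856060
121426905601 6918940080
85241514758751 4857086080100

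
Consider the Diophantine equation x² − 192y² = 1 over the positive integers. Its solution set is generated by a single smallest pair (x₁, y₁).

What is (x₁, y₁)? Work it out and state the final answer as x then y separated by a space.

97 7

√192 → a₀=13, period (1,5,1,26); ℓ=4 even so k=3
a_0=13:  p_0=13·1+0=13,  q_0=13·0+1=1
a_1=1:  p_1=1·13+1=14,  q_1=1·1+0=1
a_2=5:  p_2=5·14+13=83,  q_2=5·1+1=6
a_3=1:  p_3=1·83+14=97,  q_3=1·6+1=7
(x₁, y₁) = (97, 7);  97² − 192·7² = 1 ✓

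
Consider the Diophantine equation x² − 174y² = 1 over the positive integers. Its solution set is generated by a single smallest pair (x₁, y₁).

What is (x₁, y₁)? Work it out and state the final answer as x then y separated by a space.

1451 110

[13; 5,4,5,26] for √174; ℓ=4 ⇒ convergent index 3
k=0  a_k=13  p_k/q_k = 13/1
k=1  a_k=5  p_k/q_k = 66/5
k=2  a_k=4  p_k/q_k = 277/21
k=3  a_k=5  p_k/q_k = 1451/110
fundamental: x₁=1451, y₁=110  (since 2105401 − 174·12100 = 1)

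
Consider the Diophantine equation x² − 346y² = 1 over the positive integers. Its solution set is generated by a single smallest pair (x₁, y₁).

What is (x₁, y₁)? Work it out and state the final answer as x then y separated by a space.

[18; 1,1,1,1,36] for √346; ℓ=5 ⇒ convergent index 9
a_0=18:  p_0=18·1+0=18,  q_0=18·0+1=1
a_1=1:  p_1=1·18+1=19,  q_1=1·1+0=1
a_2=1:  p_2=1·19+18=37,  q_2=1·1+1=2
…
a_4=1:  p_4=1·56+37=93,  q_4=1·3+2=5
a_5=36:  p_5=36·93+56=3404,  q_5=36·5+3=183
a_6=1:  p_6=1·3404+93=3497,  q_6=1·183+5=188
a_7=1:  p_7=1·3497+3404=6901,  q_7=1·188+183=371
a_8=1:  p_8=1·6901+3497=10398,  q_8=1·371+188=559
a_9=1:  p_9=1·10398+6901=17299,  q_9=1·559+371=930
(x₁, y₁) = (17299, 930);  17299² − 346·930² = 1 ✓

17299 930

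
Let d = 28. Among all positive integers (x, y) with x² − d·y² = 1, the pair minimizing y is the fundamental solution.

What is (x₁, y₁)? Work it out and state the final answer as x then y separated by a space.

127 24

[5; 3,2,3,10] for √28; ℓ=4 ⇒ convergent index 3
k=0  a_k=5  p_k/q_k = 5/1
k=1  a_k=3  p_k/q_k = 16/3
k=2  a_k=2  p_k/q_k = 37/7
k=3  a_k=3  p_k/q_k = 127/24
→ (127, 24).  Check: 127²=16129, 28·24²=16128, difference 1.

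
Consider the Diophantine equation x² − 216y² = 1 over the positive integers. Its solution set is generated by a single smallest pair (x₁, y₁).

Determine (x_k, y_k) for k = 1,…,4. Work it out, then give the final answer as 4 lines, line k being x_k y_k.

485 33
470449 32010
456335045 31049667
442644523201 30118144980

√216 → a₀=14, period (1,2,3,2,1,28); ℓ=6 even so k=5
a_0=14:  p_0=14·1+0=14,  q_0=14·0+1=1
a_1=1:  p_1=1·14+1=15,  q_1=1·1+0=1
…
a_4=2:  p_4=2·147+44=338,  q_4=2·10+3=23
a_5=1:  p_5=1·338+147=485,  q_5=1·23+10=33
fundamental: x₁=485, y₁=33  (since 235225 − 216·1089 = 1)
(485+33√216)^2 = 470449 + 32010√216
(485+33√216)^3 = 456335045 + 31049667√216
(485+33√216)^4 = 442644523201 + 30118144980√216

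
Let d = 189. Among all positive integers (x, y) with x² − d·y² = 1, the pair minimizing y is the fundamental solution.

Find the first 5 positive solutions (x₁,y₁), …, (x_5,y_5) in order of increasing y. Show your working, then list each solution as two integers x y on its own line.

55 4
6049 440
665335 48396
73180801 5323120
8049222775 585494804

√189 = [13; 1,2,1,26, …], period ℓ=4 (even) → k=3
step 0: (13, 1)  from 13·(1,0) + (0,1)
…
step 2: (41, 3)  from 2·(14,1) + (13,1)
step 3: (55, 4)  from 1·(41,3) + (14,1)
fundamental: x₁=55, y₁=4  (since 3025 − 189·16 = 1)
(55+4√189)^2 = 6049 + 440√189
(55+4√189)^3 = 665335 + 48396√189
(55+4√189)^4 = 73180801 + 5323120√189
(55+4√189)^5 = 8049222775 + 585494804√189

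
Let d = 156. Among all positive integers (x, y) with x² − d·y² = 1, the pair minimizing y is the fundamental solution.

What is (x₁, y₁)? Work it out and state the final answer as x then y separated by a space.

25 2

√156 = [12; 2,24, …], period ℓ=2 (even) → k=1
step 0: (12, 1)  from 12·(1,0) + (0,1)
step 1: (25, 2)  from 2·(12,1) + (1,0)
(x₁, y₁) = (25, 2);  25² − 156·2² = 1 ✓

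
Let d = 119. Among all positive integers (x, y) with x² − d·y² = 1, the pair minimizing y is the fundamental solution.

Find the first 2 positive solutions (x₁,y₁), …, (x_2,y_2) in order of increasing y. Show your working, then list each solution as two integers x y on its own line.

120 11
28799 2640

d=119: √d = [10; 1,9,1,20] (ℓ=4, even), read p_3/q_3
k=0  a_k=10  p_k/q_k = 10/1
k=1  a_k=1  p_k/q_k = 11/1
k=2  a_k=9  p_k/q_k = 109/10
k=3  a_k=1  p_k/q_k = 120/11
→ (120, 11).  Check: 120²=14400, 119·11²=14399, difference 1.
(120+11√119)^2 = 28799 + 2640√119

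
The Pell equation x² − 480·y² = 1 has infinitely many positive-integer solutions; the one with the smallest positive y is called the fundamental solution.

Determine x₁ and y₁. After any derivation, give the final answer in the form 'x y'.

241 11

[21; 1,9,1,42] for √480; ℓ=4 ⇒ convergent index 3
a_0=21:  p_0=21·1+0=21,  q_0=21·0+1=1
…
a_2=9:  p_2=9·22+21=219,  q_2=9·1+1=10
a_3=1:  p_3=1·219+22=241,  q_3=1·10+1=11
fundamental: x₁=241, y₁=11  (since 58081 − 480·121 = 1)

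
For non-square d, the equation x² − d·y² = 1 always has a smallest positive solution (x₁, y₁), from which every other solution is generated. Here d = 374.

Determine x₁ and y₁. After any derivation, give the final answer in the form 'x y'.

3365 174

d=374: √d = [19; 2,1,18,1,2,38] (ℓ=6, even), read p_5/q_5
a_0=19:  p_0=19·1+0=19,  q_0=19·0+1=1
…
a_4=1:  p_4=1·1083+58=1141,  q_4=1·56+3=59
a_5=2:  p_5=2·1141+1083=3365,  q_5=2·59+56=174
fundamental: x₁=3365, y₁=174  (since 11323225 − 374·30276 = 1)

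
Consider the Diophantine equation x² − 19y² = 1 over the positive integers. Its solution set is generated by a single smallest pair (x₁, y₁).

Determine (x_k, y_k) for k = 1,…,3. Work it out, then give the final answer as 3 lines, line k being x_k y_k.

170 39
57799 13260
19651490 4508361

[4; 2,1,3,1,2,8] for √19; ℓ=6 ⇒ convergent index 5
step 0: (4, 1)  from 4·(1,0) + (0,1)
…
step 2: (13, 3)  from 1·(9,2) + (4,1)
…
step 4: (61, 14)  from 1·(48,11) + (13,3)
step 5: (170, 39)  from 2·(61,14) + (48,11)
(x₁, y₁) = (170, 39);  170² − 19·39² = 1 ✓
k=2:  x_2 = 170·170+19·39·39 = 57799,  y_2 = 170·39+39·170 = 13260
k=3:  x_3 = 170·57799+19·39·13260 = 19651490,  y_3 = 170·13260+39·57799 = 4508361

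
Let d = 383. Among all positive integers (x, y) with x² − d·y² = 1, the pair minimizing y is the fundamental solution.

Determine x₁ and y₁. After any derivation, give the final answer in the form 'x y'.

18768 959

√383 = [19; 1,1,3,19,3,1,1,38, …], period ℓ=8 (even) → k=7
step 0: (19, 1)  from 19·(1,0) + (0,1)
…
step 2: (39, 2)  from 1·(20,1) + (19,1)
…
step 4: (2642, 135)  from 19·(137,7) + (39,2)
step 5: (8063, 412)  from 3·(2642,135) + (137,7)
step 6: (10705, 547)  from 1·(8063,412) + (2642,135)
step 7: (18768, 959)  from 1·(10705,547) + (8063,412)
→ (18768, 959).  Check: 18768²=352237824, 383·959²=352237823, difference 1.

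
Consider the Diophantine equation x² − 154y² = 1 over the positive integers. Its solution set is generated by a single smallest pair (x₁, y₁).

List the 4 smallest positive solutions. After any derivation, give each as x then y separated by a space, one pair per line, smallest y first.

√154 = [12; 2,2,3,1,2,1,3,2,2,24, …], period ℓ=10 (even) → k=9
k=0  a_k=12  p_k/q_k = 12/1
…
k=2  a_k=2  p_k/q_k = 62/5
k=3  a_k=3  p_k/q_k = 211/17
…
k=7  a_k=3  p_k/q_k = 3847/310
k=8  a_k=2  p_k/q_k = 8724/703
k=9  a_k=2  p_k/q_k = 21295/1716
(x₁, y₁) = (21295, 1716);  21295² − 154·1716² = 1 ✓
(21295+1716√154)^2 = 906954049 + 73084440√154
(21295+1716√154)^3 = 38627172925615 + 3112666297884√154
(21295+1716√154)^4 = 1645131293994988801 + 132568457553795120√154

21295 1716
906954049 73084440
38627172925615 3112666297884
1645131293994988801 132568457553795120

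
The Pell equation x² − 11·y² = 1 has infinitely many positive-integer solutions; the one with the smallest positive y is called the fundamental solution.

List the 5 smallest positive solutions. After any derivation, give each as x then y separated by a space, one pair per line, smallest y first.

d=11: √d = [3; 3,6] (ℓ=2, even), read p_1/q_1
step 0: (3, 1)  from 3·(1,0) + (0,1)
step 1: (10, 3)  from 3·(3,1) + (1,0)
fundamental: x₁=10, y₁=3  (since 100 − 11·9 = 1)
k=2:  x_2 = 10·10+11·3·3 = 199,  y_2 = 10·3+3·10 = 60
k=3:  x_3 = 10·199+11·3·60 = 3970,  y_3 = 10·60+3·199 = 1197
k=4:  x_4 = 10·3970+11·3·1197 = 79201,  y_4 = 10·1197+3·3970 = 23880
k=5:  x_5 = 10·79201+11·3·23880 = 1580050,  y_5 = 10·23880+3·79201 = 476403

10 3
199 60
3970 1197
79201 23880
1580050 476403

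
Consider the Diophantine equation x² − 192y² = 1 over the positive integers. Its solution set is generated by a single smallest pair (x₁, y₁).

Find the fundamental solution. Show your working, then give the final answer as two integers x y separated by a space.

97 7

[13; 1,5,1,26] for √192; ℓ=4 ⇒ convergent index 3
i=0: a=13 ⇒ p=13, q=1
…
i=2: a=5 ⇒ p=83, q=6
i=3: a=1 ⇒ p=97, q=7
→ (97, 7).  Check: 97²=9409, 192·7²=9408, difference 1.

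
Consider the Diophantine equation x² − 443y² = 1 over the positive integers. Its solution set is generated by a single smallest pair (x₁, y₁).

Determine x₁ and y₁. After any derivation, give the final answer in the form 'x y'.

442 21

d=443: √d = [21; 21,42] (ℓ=2, even), read p_1/q_1
step 0: (21, 1)  from 21·(1,0) + (0,1)
step 1: (442, 21)  from 21·(21,1) + (1,0)
(x₁, y₁) = (442, 21);  442² − 443·21² = 1 ✓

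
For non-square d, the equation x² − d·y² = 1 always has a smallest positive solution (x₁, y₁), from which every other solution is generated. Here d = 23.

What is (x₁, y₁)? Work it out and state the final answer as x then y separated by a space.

24 5

√23 = [4; 1,3,1,8, …], period ℓ=4 (even) → k=3
a_0=4:  p_0=4·1+0=4,  q_0=4·0+1=1
a_1=1:  p_1=1·4+1=5,  q_1=1·1+0=1
a_2=3:  p_2=3·5+4=19,  q_2=3·1+1=4
a_3=1:  p_3=1·19+5=24,  q_3=1·4+1=5
(x₁, y₁) = (24, 5);  24² − 23·5² = 1 ✓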